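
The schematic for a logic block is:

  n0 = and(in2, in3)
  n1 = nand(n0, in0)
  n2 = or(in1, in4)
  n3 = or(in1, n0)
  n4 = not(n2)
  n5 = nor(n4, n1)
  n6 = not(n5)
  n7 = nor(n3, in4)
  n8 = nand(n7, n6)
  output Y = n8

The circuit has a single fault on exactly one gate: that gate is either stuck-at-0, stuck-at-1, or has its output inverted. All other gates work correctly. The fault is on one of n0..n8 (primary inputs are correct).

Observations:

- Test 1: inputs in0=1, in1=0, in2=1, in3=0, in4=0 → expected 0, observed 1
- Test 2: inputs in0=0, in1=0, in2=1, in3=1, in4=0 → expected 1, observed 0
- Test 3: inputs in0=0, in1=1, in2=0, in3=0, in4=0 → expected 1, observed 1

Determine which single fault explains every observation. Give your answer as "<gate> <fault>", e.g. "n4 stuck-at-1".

n0 inverted output

Fault-free values for test 1 (in0=1, in1=0, in2=1, in3=0, in4=0): n0=0, n1=1, n2=0, n3=0, n4=1, n5=0, n6=1, n7=1, n8=0, giving Y=0. Observed 1.
Test 1: faults giving observed 1 are {n0 stuck-at-1, n0 inverted output, n3 stuck-at-1, n3 inverted output, n5 stuck-at-1, n5 inverted output, n6 stuck-at-0, n6 inverted output, n7 stuck-at-0, n7 inverted output, n8 stuck-at-1, n8 inverted output}.
Test 2 (in0=0, in1=0, in2=1, in3=1, in4=0): fault-free n0=1, n1=1, n2=0, n3=1, n4=1, n5=0, n6=1, n7=0, n8=1 → 1; observed 0. Eliminates n0 stuck-at-1, n3 stuck-at-1, n5 stuck-at-1, n5 inverted output, n6 stuck-at-0, n6 inverted output, n7 stuck-at-0, n8 stuck-at-1.
Test 3 (in0=0, in1=1, in2=0, in3=0, in4=0): fault-free n0=0, n1=1, n2=1, n3=1, n4=0, n5=0, n6=1, n7=0, n8=1 → 1; observed 1. Eliminates n3 inverted output, n7 inverted output, n8 inverted output.
Only n0 inverted output is consistent with every test.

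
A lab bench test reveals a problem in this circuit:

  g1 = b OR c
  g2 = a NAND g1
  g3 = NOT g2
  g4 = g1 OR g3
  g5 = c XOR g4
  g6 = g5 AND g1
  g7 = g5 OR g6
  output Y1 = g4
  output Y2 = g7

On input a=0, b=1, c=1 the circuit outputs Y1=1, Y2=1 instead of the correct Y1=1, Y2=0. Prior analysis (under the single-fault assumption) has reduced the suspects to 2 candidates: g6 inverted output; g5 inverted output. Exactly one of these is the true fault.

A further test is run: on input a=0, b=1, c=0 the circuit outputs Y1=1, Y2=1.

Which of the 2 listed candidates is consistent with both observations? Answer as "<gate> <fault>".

Evaluate each candidate on input a=0, b=1, c=0:
  g6 inverted output: g1=1, g2=1, g3=0, g4=1, g5=1, g6=0 [inverted output], g7=1 → Y1=1, Y2=1 — matches
  g5 inverted output: g1=1, g2=1, g3=0, g4=1, g5=0 [inverted output], g6=0, g7=0 → Y1=1, Y2=0 — eliminated
Only g6 inverted output reproduces the observed Y1=1, Y2=1.

g6 inverted output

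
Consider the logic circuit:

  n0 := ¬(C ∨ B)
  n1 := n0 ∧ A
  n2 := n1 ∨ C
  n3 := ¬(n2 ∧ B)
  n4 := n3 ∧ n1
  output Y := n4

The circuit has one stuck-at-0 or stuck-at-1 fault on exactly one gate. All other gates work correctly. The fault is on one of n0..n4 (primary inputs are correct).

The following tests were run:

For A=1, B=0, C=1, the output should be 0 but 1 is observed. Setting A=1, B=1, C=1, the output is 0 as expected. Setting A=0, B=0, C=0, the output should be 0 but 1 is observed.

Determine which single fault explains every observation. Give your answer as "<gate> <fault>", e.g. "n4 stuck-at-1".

Fault-free values for test 1 (A=1, B=0, C=1): n0=0, n1=0, n2=1, n3=1, n4=0, giving Y=0. Observed 1.
Test 1: faults giving observed 1 are {n0 stuck-at-1, n1 stuck-at-1, n4 stuck-at-1}.
Test 2 (A=1, B=1, C=1): fault-free n0=0, n1=0, n2=1, n3=0, n4=0 → 0; observed 0. Eliminates n4 stuck-at-1.
Test 3 (A=0, B=0, C=0): fault-free n0=1, n1=0, n2=0, n3=1, n4=0 → 0; observed 1. Eliminates n0 stuck-at-1.
Only n1 stuck-at-1 is consistent with every test.

n1 stuck-at-1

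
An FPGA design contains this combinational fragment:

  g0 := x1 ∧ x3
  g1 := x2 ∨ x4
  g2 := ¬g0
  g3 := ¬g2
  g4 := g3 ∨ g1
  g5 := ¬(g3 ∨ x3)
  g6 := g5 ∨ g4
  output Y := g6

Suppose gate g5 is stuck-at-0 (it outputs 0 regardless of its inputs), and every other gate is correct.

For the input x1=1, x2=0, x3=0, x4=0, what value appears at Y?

0

Propagate with g5 forced: g0=0, g1=0, g2=1, g3=0, g4=0, g5=0 [stuck-at-0], g6=0.
So Y = 0. (Without the fault it would be 1.)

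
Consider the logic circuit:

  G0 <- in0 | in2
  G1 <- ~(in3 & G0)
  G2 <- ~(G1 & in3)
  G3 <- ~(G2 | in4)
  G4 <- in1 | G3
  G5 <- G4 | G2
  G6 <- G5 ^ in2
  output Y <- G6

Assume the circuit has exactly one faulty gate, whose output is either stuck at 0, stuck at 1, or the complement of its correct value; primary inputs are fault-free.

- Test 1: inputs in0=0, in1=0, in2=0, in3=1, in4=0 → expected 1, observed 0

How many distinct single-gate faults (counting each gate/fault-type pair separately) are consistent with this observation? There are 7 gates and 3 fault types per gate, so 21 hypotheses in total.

8

Fault-free: G0=0, G1=1, G2=0, G3=1, G4=1, G5=1, G6=1 → 1. Observed 0.
  G0: none of the 3 fault types match ✗
  G1: none of the 3 fault types match ✗
  G2: none of the 3 fault types match ✗
  G3: stuck-at-0, inverted output ✓; others ✗
  G4: stuck-at-0, inverted output ✓; others ✗
  G5: stuck-at-0, inverted output ✓; others ✗
  G6: stuck-at-0, inverted output ✓; others ✗
Consistent faults: {G3 stuck-at-0, G3 inverted output, G4 stuck-at-0, G4 inverted output, G5 stuck-at-0, G5 inverted output, G6 stuck-at-0, G6 inverted output} — 8 in all.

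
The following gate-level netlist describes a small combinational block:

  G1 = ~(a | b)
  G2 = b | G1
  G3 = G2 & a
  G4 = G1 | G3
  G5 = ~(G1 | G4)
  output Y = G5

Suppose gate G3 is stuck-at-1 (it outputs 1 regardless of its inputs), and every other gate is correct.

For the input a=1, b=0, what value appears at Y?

Propagate with G3 forced: G1=0, G2=0, G3=1 [stuck-at-1], G4=1, G5=0.
So Y = 0. (Without the fault it would be 1.)

0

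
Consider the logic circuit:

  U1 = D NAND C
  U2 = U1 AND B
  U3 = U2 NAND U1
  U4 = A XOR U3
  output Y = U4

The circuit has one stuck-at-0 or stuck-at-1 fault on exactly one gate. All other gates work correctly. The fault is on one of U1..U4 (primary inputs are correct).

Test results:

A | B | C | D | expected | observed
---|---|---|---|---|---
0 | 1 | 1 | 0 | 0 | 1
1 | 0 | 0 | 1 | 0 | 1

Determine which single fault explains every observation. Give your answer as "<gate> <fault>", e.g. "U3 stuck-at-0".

Fault-free values for test 1 (A=0, B=1, C=1, D=0): U1=1, U2=1, U3=0, U4=0, giving Y=0. Observed 1.
Test 1: faults giving observed 1 are {U1 stuck-at-0, U2 stuck-at-0, U3 stuck-at-1, U4 stuck-at-1}.
Test 2 (A=1, B=0, C=0, D=1): fault-free U1=1, U2=0, U3=1, U4=0 → 0; observed 1. Eliminates U1 stuck-at-0, U2 stuck-at-0, U3 stuck-at-1.
Only U4 stuck-at-1 is consistent with every test.

U4 stuck-at-1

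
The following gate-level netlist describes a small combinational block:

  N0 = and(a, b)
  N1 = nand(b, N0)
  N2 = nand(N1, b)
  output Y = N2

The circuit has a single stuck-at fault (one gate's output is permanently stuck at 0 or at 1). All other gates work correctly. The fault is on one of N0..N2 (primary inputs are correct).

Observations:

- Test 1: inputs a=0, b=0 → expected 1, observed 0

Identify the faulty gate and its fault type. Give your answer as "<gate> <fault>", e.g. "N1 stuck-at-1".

Fault-free values for test 1 (a=0, b=0): N0=0, N1=1, N2=1, giving Y=1. Observed 0.
Test 1: faults giving observed 0 are {N2 stuck-at-0}.
Only N2 stuck-at-0 is consistent with every test.

N2 stuck-at-0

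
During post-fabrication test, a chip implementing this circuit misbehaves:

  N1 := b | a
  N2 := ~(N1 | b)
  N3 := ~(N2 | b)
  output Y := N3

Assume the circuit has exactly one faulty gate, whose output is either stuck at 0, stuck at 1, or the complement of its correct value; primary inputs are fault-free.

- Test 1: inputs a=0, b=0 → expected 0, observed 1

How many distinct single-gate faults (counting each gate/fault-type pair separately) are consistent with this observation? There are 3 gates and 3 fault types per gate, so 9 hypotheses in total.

Fault-free: N1=0, N2=1, N3=0 → 0. Observed 1.
  N1 stuck-at-0: output 0 ✗
  N1 stuck-at-1: output 1 ✓
  N1 inverted output: output 1 ✓
  N2 stuck-at-0: output 1 ✓
  N2 stuck-at-1: output 0 ✗
  N2 inverted output: output 1 ✓
  N3 stuck-at-0: output 0 ✗
  N3 stuck-at-1: output 1 ✓
  N3 inverted output: output 1 ✓
Consistent faults: {N1 stuck-at-1, N1 inverted output, N2 stuck-at-0, N2 inverted output, N3 stuck-at-1, N3 inverted output} — 6 in all.

6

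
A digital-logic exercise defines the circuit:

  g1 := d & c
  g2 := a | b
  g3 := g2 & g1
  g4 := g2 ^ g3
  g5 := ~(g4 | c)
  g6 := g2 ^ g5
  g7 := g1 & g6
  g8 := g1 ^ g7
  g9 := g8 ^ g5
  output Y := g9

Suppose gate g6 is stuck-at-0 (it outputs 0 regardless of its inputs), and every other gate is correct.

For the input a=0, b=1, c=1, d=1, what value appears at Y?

Propagate with g6 forced: g1=1, g2=1, g3=1, g4=0, g5=0, g6=0 [stuck-at-0], g7=0, g8=1, g9=1.
So Y = 1. (Without the fault it would be 0.)

1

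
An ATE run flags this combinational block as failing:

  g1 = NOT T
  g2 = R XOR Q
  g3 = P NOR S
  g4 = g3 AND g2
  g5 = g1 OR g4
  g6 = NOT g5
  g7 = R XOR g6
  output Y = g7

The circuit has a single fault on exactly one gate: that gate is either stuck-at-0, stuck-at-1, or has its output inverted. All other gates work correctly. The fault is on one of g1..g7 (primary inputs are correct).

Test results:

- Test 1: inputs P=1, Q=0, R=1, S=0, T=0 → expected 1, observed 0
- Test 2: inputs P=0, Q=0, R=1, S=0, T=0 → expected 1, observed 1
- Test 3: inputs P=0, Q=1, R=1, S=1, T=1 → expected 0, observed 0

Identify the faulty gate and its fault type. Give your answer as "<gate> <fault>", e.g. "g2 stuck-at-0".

g1 stuck-at-0

Fault-free values for test 1 (P=1, Q=0, R=1, S=0, T=0): g1=1, g2=1, g3=0, g4=0, g5=1, g6=0, g7=1, giving Y=1. Observed 0.
Test 1: faults giving observed 0 are {g1 stuck-at-0, g1 inverted output, g5 stuck-at-0, g5 inverted output, g6 stuck-at-1, g6 inverted output, g7 stuck-at-0, g7 inverted output}.
Test 2 (P=0, Q=0, R=1, S=0, T=0): fault-free g1=1, g2=1, g3=1, g4=1, g5=1, g6=0, g7=1 → 1; observed 1. Eliminates g5 stuck-at-0, g5 inverted output, g6 stuck-at-1, g6 inverted output, g7 stuck-at-0, g7 inverted output.
Test 3 (P=0, Q=1, R=1, S=1, T=1): fault-free g1=0, g2=0, g3=0, g4=0, g5=0, g6=1, g7=0 → 0; observed 0. Eliminates g1 inverted output.
Only g1 stuck-at-0 is consistent with every test.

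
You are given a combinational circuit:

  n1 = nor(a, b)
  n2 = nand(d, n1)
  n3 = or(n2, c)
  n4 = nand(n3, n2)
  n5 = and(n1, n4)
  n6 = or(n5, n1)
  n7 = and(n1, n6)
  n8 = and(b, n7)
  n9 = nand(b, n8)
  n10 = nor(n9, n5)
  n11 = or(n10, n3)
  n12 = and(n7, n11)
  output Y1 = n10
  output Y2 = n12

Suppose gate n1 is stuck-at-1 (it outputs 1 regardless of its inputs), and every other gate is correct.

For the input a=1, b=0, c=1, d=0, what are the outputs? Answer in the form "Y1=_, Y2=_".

Y1=0, Y2=1

Propagate with n1 forced: n1=1 [stuck-at-1], n2=1, n3=1, n4=0, n5=0, n6=1, n7=1, n8=0, n9=1, n10=0, n11=1, n12=1.
So the outputs are Y1=0, Y2=1. (Without the fault they would be Y1=0, Y2=0.)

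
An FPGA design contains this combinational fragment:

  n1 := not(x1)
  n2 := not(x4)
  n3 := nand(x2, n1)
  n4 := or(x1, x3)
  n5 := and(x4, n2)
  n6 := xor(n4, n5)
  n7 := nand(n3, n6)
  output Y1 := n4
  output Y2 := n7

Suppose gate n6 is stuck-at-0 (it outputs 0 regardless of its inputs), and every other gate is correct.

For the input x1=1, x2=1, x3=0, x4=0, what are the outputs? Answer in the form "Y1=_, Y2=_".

Propagate with n6 forced: n1=0, n2=1, n3=1, n4=1, n5=0, n6=0 [stuck-at-0], n7=1.
So the outputs are Y1=1, Y2=1. (Without the fault they would be Y1=1, Y2=0.)

Y1=1, Y2=1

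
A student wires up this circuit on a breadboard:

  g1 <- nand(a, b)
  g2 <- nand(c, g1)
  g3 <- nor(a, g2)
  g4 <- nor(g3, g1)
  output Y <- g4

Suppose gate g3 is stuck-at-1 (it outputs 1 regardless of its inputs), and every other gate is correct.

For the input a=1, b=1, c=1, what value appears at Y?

0

Propagate with g3 forced: g1=0, g2=1, g3=1 [stuck-at-1], g4=0.
So Y = 0. (Without the fault it would be 1.)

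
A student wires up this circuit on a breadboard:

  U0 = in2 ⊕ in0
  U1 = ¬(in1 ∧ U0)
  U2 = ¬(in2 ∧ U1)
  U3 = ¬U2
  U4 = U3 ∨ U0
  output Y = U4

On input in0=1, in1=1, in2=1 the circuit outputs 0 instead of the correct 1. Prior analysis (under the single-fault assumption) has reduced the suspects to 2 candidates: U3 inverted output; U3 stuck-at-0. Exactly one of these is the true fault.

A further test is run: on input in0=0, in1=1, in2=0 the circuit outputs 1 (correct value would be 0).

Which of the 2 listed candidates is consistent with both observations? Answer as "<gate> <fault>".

Evaluate each candidate on input in0=0, in1=1, in2=0:
  U3 inverted output: U0=0, U1=1, U2=1, U3=1 [inverted output], U4=1 → 1 — matches
  U3 stuck-at-0: U0=0, U1=1, U2=1, U3=0 [stuck-at-0], U4=0 → 0 — eliminated
Only U3 inverted output reproduces the observed 1.

U3 inverted output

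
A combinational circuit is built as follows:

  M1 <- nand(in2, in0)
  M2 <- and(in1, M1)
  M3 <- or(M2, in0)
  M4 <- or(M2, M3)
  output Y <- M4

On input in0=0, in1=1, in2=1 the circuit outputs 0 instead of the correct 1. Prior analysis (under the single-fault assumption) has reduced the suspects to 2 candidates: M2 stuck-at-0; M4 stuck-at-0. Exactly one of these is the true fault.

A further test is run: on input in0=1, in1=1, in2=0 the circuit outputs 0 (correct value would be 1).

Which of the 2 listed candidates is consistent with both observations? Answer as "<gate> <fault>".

M4 stuck-at-0

Evaluate each candidate on input in0=1, in1=1, in2=0:
  M2 stuck-at-0: M1=1, M2=0 [stuck-at-0], M3=1, M4=1 → 1 — eliminated
  M4 stuck-at-0: M1=1, M2=1, M3=1, M4=0 [stuck-at-0] → 0 — matches
Only M4 stuck-at-0 reproduces the observed 0.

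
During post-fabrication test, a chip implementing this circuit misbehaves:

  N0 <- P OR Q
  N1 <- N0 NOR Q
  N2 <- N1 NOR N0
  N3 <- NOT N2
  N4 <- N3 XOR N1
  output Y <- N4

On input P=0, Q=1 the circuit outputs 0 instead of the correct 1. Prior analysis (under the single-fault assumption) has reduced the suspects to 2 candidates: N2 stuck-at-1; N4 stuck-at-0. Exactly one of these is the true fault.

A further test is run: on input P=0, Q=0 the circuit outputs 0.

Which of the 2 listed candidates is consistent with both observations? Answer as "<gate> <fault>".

N4 stuck-at-0

Evaluate each candidate on input P=0, Q=0:
  N2 stuck-at-1: N0=0, N1=1, N2=1 [stuck-at-1], N3=0, N4=1 → 1 — eliminated
  N4 stuck-at-0: N0=0, N1=1, N2=0, N3=1, N4=0 [stuck-at-0] → 0 — matches
Only N4 stuck-at-0 reproduces the observed 0.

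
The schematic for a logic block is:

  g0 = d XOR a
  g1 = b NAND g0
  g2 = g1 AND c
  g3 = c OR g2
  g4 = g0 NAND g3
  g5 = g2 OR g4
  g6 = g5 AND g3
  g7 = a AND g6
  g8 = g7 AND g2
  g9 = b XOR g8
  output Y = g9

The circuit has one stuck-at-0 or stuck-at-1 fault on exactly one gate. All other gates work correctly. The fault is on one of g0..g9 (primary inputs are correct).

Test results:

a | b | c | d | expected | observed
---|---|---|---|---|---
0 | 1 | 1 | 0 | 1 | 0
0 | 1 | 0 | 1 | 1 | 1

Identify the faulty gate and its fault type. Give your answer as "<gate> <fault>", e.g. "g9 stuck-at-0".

Fault-free values for test 1 (a=0, b=1, c=1, d=0): g0=0, g1=1, g2=1, g3=1, g4=1, g5=1, g6=1, g7=0, g8=0, g9=1, giving Y=1. Observed 0.
Test 1: faults giving observed 0 are {g7 stuck-at-1, g8 stuck-at-1, g9 stuck-at-0}.
Test 2 (a=0, b=1, c=0, d=1): fault-free g0=1, g1=0, g2=0, g3=0, g4=1, g5=1, g6=0, g7=0, g8=0, g9=1 → 1; observed 1. Eliminates g8 stuck-at-1, g9 stuck-at-0.
Only g7 stuck-at-1 is consistent with every test.

g7 stuck-at-1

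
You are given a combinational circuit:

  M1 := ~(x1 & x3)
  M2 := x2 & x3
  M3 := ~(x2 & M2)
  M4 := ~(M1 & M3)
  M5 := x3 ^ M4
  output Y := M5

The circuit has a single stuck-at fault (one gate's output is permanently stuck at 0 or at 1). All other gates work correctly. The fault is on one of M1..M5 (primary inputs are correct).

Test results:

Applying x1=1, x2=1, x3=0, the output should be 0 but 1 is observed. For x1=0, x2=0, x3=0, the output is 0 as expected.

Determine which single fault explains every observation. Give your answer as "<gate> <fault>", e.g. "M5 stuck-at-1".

M2 stuck-at-1

Fault-free values for test 1 (x1=1, x2=1, x3=0): M1=1, M2=0, M3=1, M4=0, M5=0, giving Y=0. Observed 1.
Test 1: faults giving observed 1 are {M1 stuck-at-0, M2 stuck-at-1, M3 stuck-at-0, M4 stuck-at-1, M5 stuck-at-1}.
Test 2 (x1=0, x2=0, x3=0): fault-free M1=1, M2=0, M3=1, M4=0, M5=0 → 0; observed 0. Eliminates M1 stuck-at-0, M3 stuck-at-0, M4 stuck-at-1, M5 stuck-at-1.
Only M2 stuck-at-1 is consistent with every test.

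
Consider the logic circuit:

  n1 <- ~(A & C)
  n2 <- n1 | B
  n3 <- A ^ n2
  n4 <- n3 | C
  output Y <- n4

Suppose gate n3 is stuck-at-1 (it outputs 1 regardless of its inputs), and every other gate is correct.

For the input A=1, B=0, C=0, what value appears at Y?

Propagate with n3 forced: n1=1, n2=1, n3=1 [stuck-at-1], n4=1.
So Y = 1. (Without the fault it would be 0.)

1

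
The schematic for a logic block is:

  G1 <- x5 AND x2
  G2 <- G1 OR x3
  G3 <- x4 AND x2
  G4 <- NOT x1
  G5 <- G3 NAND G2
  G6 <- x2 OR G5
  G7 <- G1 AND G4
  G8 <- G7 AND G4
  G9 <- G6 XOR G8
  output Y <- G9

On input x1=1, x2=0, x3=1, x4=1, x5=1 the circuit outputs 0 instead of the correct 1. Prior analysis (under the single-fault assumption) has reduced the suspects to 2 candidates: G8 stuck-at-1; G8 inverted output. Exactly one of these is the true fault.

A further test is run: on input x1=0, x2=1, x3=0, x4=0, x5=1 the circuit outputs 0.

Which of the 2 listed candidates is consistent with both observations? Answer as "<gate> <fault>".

G8 stuck-at-1

Evaluate each candidate on input x1=0, x2=1, x3=0, x4=0, x5=1:
  G8 stuck-at-1: G1=1, G2=1, G3=0, G4=1, G5=1, G6=1, G7=1, G8=1 [stuck-at-1], G9=0 → 0 — matches
  G8 inverted output: G1=1, G2=1, G3=0, G4=1, G5=1, G6=1, G7=1, G8=0 [inverted output], G9=1 → 1 — eliminated
Only G8 stuck-at-1 reproduces the observed 0.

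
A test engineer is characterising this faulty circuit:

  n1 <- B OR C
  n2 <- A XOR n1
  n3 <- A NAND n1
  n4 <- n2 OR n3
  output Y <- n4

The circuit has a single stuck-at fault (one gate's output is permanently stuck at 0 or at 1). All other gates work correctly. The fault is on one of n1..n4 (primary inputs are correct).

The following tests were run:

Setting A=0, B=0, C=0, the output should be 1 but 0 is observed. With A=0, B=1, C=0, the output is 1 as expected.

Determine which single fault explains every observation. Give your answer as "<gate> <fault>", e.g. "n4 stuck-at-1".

n3 stuck-at-0

Fault-free values for test 1 (A=0, B=0, C=0): n1=0, n2=0, n3=1, n4=1, giving Y=1. Observed 0.
Test 1: faults giving observed 0 are {n3 stuck-at-0, n4 stuck-at-0}.
Test 2 (A=0, B=1, C=0): fault-free n1=1, n2=1, n3=1, n4=1 → 1; observed 1. Eliminates n4 stuck-at-0.
Only n3 stuck-at-0 is consistent with every test.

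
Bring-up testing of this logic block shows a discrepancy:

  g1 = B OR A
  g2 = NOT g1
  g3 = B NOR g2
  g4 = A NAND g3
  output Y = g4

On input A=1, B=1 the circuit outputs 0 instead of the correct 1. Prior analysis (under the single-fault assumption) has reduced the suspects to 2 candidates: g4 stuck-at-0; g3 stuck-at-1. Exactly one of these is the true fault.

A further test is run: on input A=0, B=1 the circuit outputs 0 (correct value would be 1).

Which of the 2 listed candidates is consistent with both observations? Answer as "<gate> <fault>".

g4 stuck-at-0

Evaluate each candidate on input A=0, B=1:
  g4 stuck-at-0: g1=1, g2=0, g3=0, g4=0 [stuck-at-0] → 0 — matches
  g3 stuck-at-1: g1=1, g2=0, g3=1 [stuck-at-1], g4=1 → 1 — eliminated
Only g4 stuck-at-0 reproduces the observed 0.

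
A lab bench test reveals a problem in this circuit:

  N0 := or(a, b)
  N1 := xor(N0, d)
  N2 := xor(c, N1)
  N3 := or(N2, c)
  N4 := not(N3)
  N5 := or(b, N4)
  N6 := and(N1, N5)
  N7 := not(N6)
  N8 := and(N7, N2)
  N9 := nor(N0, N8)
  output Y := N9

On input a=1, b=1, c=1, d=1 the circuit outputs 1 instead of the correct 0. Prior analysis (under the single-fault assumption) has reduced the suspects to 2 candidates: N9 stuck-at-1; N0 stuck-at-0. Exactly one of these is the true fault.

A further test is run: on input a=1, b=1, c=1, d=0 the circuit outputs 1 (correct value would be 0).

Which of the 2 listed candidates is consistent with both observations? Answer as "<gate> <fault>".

Evaluate each candidate on input a=1, b=1, c=1, d=0:
  N9 stuck-at-1: N0=1, N1=1, N2=0, N3=1, N4=0, N5=1, N6=1, N7=0, N8=0, N9=1 [stuck-at-1] → 1 — matches
  N0 stuck-at-0: N0=0 [stuck-at-0], N1=0, N2=1, N3=1, N4=0, N5=1, N6=0, N7=1, N8=1, N9=0 → 0 — eliminated
Only N9 stuck-at-1 reproduces the observed 1.

N9 stuck-at-1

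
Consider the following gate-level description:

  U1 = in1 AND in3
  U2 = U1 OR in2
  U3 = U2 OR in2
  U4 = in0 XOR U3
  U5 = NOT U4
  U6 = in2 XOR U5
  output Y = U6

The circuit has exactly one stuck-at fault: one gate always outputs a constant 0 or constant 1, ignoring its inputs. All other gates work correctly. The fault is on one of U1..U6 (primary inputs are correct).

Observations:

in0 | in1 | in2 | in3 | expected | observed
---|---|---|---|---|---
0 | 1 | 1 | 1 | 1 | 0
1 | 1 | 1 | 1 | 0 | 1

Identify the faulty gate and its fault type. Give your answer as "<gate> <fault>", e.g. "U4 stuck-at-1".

Fault-free values for test 1 (in0=0, in1=1, in2=1, in3=1): U1=1, U2=1, U3=1, U4=1, U5=0, U6=1, giving Y=1. Observed 0.
Test 1: faults giving observed 0 are {U3 stuck-at-0, U4 stuck-at-0, U5 stuck-at-1, U6 stuck-at-0}.
Test 2 (in0=1, in1=1, in2=1, in3=1): fault-free U1=1, U2=1, U3=1, U4=0, U5=1, U6=0 → 0; observed 1. Eliminates U4 stuck-at-0, U5 stuck-at-1, U6 stuck-at-0.
Only U3 stuck-at-0 is consistent with every test.

U3 stuck-at-0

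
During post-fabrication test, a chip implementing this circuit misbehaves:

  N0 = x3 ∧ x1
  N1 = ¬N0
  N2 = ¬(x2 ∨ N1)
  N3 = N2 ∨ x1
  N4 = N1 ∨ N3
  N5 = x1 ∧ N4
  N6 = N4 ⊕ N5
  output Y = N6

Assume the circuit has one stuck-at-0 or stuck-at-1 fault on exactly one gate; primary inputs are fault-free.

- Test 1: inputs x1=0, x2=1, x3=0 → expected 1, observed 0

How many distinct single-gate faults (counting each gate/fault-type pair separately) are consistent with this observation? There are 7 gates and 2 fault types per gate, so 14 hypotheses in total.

Fault-free: N0=0, N1=1, N2=0, N3=0, N4=1, N5=0, N6=1 → 1. Observed 0.
  N0 stuck-at-0: output 1 ✗
  N0 stuck-at-1: output 0 ✓
  N1 stuck-at-0: output 0 ✓
  N1 stuck-at-1: output 1 ✗
  N2 stuck-at-0: output 1 ✗
  N2 stuck-at-1: output 1 ✗
  N3 stuck-at-0: output 1 ✗
  N3 stuck-at-1: output 1 ✗
  N4 stuck-at-0: output 0 ✓
  N4 stuck-at-1: output 1 ✗
  N5 stuck-at-0: output 1 ✗
  N5 stuck-at-1: output 0 ✓
  N6 stuck-at-0: output 0 ✓
  N6 stuck-at-1: output 1 ✗
Consistent faults: {N0 stuck-at-1, N1 stuck-at-0, N4 stuck-at-0, N5 stuck-at-1, N6 stuck-at-0} — 5 in all.

5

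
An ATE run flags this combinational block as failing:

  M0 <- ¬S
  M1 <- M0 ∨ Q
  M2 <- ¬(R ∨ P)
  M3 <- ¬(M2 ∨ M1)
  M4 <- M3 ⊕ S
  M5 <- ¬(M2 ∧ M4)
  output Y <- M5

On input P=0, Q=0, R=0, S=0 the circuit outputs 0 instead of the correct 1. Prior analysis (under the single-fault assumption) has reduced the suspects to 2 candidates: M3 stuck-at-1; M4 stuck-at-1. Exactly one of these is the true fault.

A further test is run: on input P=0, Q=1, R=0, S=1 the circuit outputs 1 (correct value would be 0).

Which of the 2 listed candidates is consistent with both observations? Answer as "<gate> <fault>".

Evaluate each candidate on input P=0, Q=1, R=0, S=1:
  M3 stuck-at-1: M0=0, M1=1, M2=1, M3=1 [stuck-at-1], M4=0, M5=1 → 1 — matches
  M4 stuck-at-1: M0=0, M1=1, M2=1, M3=0, M4=1 [stuck-at-1], M5=0 → 0 — eliminated
Only M3 stuck-at-1 reproduces the observed 1.

M3 stuck-at-1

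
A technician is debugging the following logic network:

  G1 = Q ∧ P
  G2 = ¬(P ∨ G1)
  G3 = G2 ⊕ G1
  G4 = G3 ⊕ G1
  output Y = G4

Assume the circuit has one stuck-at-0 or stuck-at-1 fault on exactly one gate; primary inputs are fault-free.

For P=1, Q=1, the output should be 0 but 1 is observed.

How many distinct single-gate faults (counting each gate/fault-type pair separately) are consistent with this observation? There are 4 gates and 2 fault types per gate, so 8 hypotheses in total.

Fault-free: G1=1, G2=0, G3=1, G4=0 → 0. Observed 1.
  G1 stuck-at-0: output 0 ✗
  G1 stuck-at-1: output 0 ✗
  G2 stuck-at-0: output 0 ✗
  G2 stuck-at-1: output 1 ✓
  G3 stuck-at-0: output 1 ✓
  G3 stuck-at-1: output 0 ✗
  G4 stuck-at-0: output 0 ✗
  G4 stuck-at-1: output 1 ✓
Consistent faults: {G2 stuck-at-1, G3 stuck-at-0, G4 stuck-at-1} — 3 in all.

3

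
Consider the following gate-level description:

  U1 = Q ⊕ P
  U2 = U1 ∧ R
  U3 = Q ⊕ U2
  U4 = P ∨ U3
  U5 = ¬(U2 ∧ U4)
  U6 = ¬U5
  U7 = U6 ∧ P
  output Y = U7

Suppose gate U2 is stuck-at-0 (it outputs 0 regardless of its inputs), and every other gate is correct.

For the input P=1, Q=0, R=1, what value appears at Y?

Propagate with U2 forced: U1=1, U2=0 [stuck-at-0], U3=0, U4=1, U5=1, U6=0, U7=0.
So Y = 0. (Without the fault it would be 1.)

0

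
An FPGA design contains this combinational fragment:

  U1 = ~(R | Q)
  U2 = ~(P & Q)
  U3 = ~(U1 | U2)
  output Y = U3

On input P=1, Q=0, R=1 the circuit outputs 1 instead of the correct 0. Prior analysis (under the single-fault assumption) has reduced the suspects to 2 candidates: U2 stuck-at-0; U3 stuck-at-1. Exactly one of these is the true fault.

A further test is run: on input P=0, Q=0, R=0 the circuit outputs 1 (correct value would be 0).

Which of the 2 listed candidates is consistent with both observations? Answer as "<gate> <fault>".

U3 stuck-at-1

Evaluate each candidate on input P=0, Q=0, R=0:
  U2 stuck-at-0: U1=1, U2=0 [stuck-at-0], U3=0 → 0 — eliminated
  U3 stuck-at-1: U1=1, U2=1, U3=1 [stuck-at-1] → 1 — matches
Only U3 stuck-at-1 reproduces the observed 1.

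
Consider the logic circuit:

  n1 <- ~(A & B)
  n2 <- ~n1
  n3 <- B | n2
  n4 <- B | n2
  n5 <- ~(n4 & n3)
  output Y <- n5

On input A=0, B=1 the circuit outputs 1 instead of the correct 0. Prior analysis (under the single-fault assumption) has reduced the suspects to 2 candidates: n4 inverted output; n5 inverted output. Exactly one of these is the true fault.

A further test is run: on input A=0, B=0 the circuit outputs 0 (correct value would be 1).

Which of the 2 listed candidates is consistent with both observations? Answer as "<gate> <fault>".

Evaluate each candidate on input A=0, B=0:
  n4 inverted output: n1=1, n2=0, n3=0, n4=1 [inverted output], n5=1 → 1 — eliminated
  n5 inverted output: n1=1, n2=0, n3=0, n4=0, n5=0 [inverted output] → 0 — matches
Only n5 inverted output reproduces the observed 0.

n5 inverted output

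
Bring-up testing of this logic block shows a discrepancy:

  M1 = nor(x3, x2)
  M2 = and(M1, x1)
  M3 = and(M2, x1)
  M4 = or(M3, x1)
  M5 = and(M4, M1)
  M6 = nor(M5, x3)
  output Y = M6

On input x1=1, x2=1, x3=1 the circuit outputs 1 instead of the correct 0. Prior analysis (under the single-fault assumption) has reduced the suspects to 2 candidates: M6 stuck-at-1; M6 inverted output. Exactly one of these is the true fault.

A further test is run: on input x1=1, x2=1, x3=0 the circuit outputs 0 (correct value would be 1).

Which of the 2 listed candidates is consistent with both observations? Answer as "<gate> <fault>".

Evaluate each candidate on input x1=1, x2=1, x3=0:
  M6 stuck-at-1: M1=0, M2=0, M3=0, M4=1, M5=0, M6=1 [stuck-at-1] → 1 — eliminated
  M6 inverted output: M1=0, M2=0, M3=0, M4=1, M5=0, M6=0 [inverted output] → 0 — matches
Only M6 inverted output reproduces the observed 0.

M6 inverted output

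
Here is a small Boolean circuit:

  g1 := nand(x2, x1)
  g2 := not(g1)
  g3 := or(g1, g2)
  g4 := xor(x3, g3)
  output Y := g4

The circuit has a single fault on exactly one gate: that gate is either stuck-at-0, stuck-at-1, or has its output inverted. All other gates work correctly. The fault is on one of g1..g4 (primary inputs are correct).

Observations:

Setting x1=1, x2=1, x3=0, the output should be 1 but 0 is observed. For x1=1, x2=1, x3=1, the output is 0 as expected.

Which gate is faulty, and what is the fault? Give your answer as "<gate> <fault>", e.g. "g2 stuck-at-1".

Fault-free values for test 1 (x1=1, x2=1, x3=0): g1=0, g2=1, g3=1, g4=1, giving Y=1. Observed 0.
Test 1: faults giving observed 0 are {g2 stuck-at-0, g2 inverted output, g3 stuck-at-0, g3 inverted output, g4 stuck-at-0, g4 inverted output}.
Test 2 (x1=1, x2=1, x3=1): fault-free g1=0, g2=1, g3=1, g4=0 → 0; observed 0. Eliminates g2 stuck-at-0, g2 inverted output, g3 stuck-at-0, g3 inverted output, g4 inverted output.
Only g4 stuck-at-0 is consistent with every test.

g4 stuck-at-0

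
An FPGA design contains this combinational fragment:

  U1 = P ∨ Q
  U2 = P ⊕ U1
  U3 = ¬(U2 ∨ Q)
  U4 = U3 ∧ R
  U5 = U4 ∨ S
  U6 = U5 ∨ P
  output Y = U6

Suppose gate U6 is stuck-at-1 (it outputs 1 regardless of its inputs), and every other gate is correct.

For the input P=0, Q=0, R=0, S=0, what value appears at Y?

1

Propagate with U6 forced: U1=0, U2=0, U3=1, U4=0, U5=0, U6=1 [stuck-at-1].
So Y = 1. (Without the fault it would be 0.)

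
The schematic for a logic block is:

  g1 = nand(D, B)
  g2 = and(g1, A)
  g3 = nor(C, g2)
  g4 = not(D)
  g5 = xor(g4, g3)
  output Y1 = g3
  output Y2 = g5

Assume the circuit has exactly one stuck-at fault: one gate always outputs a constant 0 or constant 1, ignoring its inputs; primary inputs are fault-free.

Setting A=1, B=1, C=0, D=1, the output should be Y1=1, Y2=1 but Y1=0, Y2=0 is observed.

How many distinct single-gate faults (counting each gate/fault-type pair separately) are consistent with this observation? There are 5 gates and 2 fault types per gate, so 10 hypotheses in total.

3

Fault-free: g1=0, g2=0, g3=1, g4=0, g5=1 → Y1=1, Y2=1. Observed Y1=0, Y2=0.
  g1 stuck-at-0: output Y1=1, Y2=1 ✗
  g1 stuck-at-1: output Y1=0, Y2=0 ✓
  g2 stuck-at-0: output Y1=1, Y2=1 ✗
  g2 stuck-at-1: output Y1=0, Y2=0 ✓
  g3 stuck-at-0: output Y1=0, Y2=0 ✓
  g3 stuck-at-1: output Y1=1, Y2=1 ✗
  g4 stuck-at-0: output Y1=1, Y2=1 ✗
  g4 stuck-at-1: output Y1=1, Y2=0 ✗
  g5 stuck-at-0: output Y1=1, Y2=0 ✗
  g5 stuck-at-1: output Y1=1, Y2=1 ✗
Consistent faults: {g1 stuck-at-1, g2 stuck-at-1, g3 stuck-at-0} — 3 in all.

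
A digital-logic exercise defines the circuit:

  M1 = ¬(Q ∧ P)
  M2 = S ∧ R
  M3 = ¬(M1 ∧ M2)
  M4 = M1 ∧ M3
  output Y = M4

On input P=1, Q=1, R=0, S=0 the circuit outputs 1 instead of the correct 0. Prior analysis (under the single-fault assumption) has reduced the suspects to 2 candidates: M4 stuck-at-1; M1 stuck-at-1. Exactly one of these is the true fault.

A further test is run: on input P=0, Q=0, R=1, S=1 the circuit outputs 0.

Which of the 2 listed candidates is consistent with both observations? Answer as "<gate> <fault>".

Evaluate each candidate on input P=0, Q=0, R=1, S=1:
  M4 stuck-at-1: M1=1, M2=1, M3=0, M4=1 [stuck-at-1] → 1 — eliminated
  M1 stuck-at-1: M1=1 [stuck-at-1], M2=1, M3=0, M4=0 → 0 — matches
Only M1 stuck-at-1 reproduces the observed 0.

M1 stuck-at-1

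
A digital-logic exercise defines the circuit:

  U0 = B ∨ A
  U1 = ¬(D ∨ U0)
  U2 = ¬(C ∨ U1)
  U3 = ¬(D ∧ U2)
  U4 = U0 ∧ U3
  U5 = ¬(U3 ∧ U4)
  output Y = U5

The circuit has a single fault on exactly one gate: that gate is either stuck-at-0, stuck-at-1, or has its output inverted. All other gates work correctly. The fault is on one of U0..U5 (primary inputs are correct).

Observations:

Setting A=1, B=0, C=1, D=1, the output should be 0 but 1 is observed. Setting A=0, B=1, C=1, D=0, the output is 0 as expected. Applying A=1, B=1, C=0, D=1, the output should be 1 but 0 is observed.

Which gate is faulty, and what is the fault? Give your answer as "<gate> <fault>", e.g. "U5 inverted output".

Fault-free values for test 1 (A=1, B=0, C=1, D=1): U0=1, U1=0, U2=0, U3=1, U4=1, U5=0, giving Y=0. Observed 1.
Test 1: faults giving observed 1 are {U0 stuck-at-0, U0 inverted output, U2 stuck-at-1, U2 inverted output, U3 stuck-at-0, U3 inverted output, U4 stuck-at-0, U4 inverted output, U5 stuck-at-1, U5 inverted output}.
Test 2 (A=0, B=1, C=1, D=0): fault-free U0=1, U1=0, U2=0, U3=1, U4=1, U5=0 → 0; observed 0. Eliminates U0 stuck-at-0, U0 inverted output, U3 stuck-at-0, U3 inverted output, U4 stuck-at-0, U4 inverted output, U5 stuck-at-1, U5 inverted output.
Test 3 (A=1, B=1, C=0, D=1): fault-free U0=1, U1=0, U2=1, U3=0, U4=0, U5=1 → 1; observed 0. Eliminates U2 stuck-at-1.
Only U2 inverted output is consistent with every test.

U2 inverted output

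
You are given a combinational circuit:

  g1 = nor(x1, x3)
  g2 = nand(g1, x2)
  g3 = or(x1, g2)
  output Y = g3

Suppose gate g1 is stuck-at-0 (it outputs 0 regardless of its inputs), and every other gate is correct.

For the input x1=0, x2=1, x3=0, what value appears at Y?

1

Propagate with g1 forced: g1=0 [stuck-at-0], g2=1, g3=1.
So Y = 1. (Without the fault it would be 0.)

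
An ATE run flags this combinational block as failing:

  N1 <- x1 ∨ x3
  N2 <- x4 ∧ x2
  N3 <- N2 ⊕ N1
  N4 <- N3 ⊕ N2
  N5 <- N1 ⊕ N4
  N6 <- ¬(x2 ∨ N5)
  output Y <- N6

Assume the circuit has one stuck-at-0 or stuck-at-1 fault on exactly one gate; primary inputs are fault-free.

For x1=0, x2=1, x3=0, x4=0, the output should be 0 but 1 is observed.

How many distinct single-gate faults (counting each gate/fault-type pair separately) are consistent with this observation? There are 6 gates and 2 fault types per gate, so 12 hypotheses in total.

Fault-free: N1=0, N2=0, N3=0, N4=0, N5=0, N6=0 → 0. Observed 1.
  N1 stuck-at-0: output 0 ✗
  N1 stuck-at-1: output 0 ✗
  N2 stuck-at-0: output 0 ✗
  N2 stuck-at-1: output 0 ✗
  N3 stuck-at-0: output 0 ✗
  N3 stuck-at-1: output 0 ✗
  N4 stuck-at-0: output 0 ✗
  N4 stuck-at-1: output 0 ✗
  N5 stuck-at-0: output 0 ✗
  N5 stuck-at-1: output 0 ✗
  N6 stuck-at-0: output 0 ✗
  N6 stuck-at-1: output 1 ✓
Consistent faults: {N6 stuck-at-1} — 1 in all.

1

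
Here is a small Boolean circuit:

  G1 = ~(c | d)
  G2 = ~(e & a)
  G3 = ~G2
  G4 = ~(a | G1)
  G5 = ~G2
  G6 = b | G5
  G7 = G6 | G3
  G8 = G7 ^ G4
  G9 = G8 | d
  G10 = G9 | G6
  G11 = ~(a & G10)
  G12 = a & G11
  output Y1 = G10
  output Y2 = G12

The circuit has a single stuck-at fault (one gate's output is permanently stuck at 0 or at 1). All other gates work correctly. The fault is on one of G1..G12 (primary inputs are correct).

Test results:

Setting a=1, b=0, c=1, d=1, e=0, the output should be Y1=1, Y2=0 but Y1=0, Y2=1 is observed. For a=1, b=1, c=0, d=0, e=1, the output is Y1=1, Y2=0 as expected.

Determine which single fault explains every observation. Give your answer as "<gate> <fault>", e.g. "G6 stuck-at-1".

Fault-free values for test 1 (a=1, b=0, c=1, d=1, e=0): G1=0, G2=1, G3=0, G4=0, G5=0, G6=0, G7=0, G8=0, G9=1, G10=1, G11=0, G12=0, giving Y1=1, Y2=0. Observed Y1=0, Y2=1.
Test 1: faults giving observed Y1=0, Y2=1 are {G9 stuck-at-0, G10 stuck-at-0}.
Test 2 (a=1, b=1, c=0, d=0, e=1): fault-free G1=1, G2=0, G3=1, G4=0, G5=1, G6=1, G7=1, G8=1, G9=1, G10=1, G11=0, G12=0 → Y1=1, Y2=0; observed Y1=1, Y2=0. Eliminates G10 stuck-at-0.
Only G9 stuck-at-0 is consistent with every test.

G9 stuck-at-0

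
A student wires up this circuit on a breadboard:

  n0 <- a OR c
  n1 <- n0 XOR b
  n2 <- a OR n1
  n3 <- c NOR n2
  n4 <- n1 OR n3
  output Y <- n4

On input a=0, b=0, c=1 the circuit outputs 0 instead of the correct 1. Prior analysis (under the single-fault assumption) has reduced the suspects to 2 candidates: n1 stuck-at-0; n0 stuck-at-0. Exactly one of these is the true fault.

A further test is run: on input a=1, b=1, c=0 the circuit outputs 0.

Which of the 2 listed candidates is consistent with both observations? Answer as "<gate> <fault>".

Evaluate each candidate on input a=1, b=1, c=0:
  n1 stuck-at-0: n0=1, n1=0 [stuck-at-0], n2=1, n3=0, n4=0 → 0 — matches
  n0 stuck-at-0: n0=0 [stuck-at-0], n1=1, n2=1, n3=0, n4=1 → 1 — eliminated
Only n1 stuck-at-0 reproduces the observed 0.

n1 stuck-at-0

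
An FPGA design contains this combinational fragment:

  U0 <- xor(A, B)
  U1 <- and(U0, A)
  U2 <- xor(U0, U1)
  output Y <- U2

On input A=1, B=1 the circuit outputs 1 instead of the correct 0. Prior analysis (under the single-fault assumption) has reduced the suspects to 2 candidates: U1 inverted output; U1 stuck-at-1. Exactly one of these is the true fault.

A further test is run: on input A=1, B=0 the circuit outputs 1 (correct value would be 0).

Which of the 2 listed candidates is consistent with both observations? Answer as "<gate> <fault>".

Evaluate each candidate on input A=1, B=0:
  U1 inverted output: U0=1, U1=0 [inverted output], U2=1 → 1 — matches
  U1 stuck-at-1: U0=1, U1=1 [stuck-at-1], U2=0 → 0 — eliminated
Only U1 inverted output reproduces the observed 1.

U1 inverted output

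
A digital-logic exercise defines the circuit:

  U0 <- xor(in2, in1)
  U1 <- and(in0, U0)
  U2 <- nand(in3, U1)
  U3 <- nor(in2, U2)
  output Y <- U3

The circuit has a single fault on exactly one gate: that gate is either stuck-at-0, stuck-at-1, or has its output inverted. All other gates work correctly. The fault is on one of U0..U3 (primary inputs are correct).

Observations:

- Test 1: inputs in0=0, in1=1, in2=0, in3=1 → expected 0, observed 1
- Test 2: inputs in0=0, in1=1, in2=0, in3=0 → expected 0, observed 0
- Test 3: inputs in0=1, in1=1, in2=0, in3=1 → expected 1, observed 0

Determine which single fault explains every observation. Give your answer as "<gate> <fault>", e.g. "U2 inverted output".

U1 inverted output

Fault-free values for test 1 (in0=0, in1=1, in2=0, in3=1): U0=1, U1=0, U2=1, U3=0, giving Y=0. Observed 1.
Test 1: faults giving observed 1 are {U1 stuck-at-1, U1 inverted output, U2 stuck-at-0, U2 inverted output, U3 stuck-at-1, U3 inverted output}.
Test 2 (in0=0, in1=1, in2=0, in3=0): fault-free U0=1, U1=0, U2=1, U3=0 → 0; observed 0. Eliminates U2 stuck-at-0, U2 inverted output, U3 stuck-at-1, U3 inverted output.
Test 3 (in0=1, in1=1, in2=0, in3=1): fault-free U0=1, U1=1, U2=0, U3=1 → 1; observed 0. Eliminates U1 stuck-at-1.
Only U1 inverted output is consistent with every test.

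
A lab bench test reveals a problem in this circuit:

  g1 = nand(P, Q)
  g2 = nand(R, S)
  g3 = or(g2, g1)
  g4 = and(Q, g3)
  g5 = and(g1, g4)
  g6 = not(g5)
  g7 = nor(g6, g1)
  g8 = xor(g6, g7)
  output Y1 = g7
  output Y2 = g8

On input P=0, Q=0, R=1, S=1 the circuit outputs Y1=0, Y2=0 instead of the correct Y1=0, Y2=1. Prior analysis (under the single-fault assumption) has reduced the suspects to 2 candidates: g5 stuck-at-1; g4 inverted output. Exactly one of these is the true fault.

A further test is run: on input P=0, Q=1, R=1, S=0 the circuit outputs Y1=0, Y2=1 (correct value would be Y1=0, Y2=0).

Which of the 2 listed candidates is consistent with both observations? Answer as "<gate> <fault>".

Evaluate each candidate on input P=0, Q=1, R=1, S=0:
  g5 stuck-at-1: g1=1, g2=1, g3=1, g4=1, g5=1 [stuck-at-1], g6=0, g7=0, g8=0 → Y1=0, Y2=0 — eliminated
  g4 inverted output: g1=1, g2=1, g3=1, g4=0 [inverted output], g5=0, g6=1, g7=0, g8=1 → Y1=0, Y2=1 — matches
Only g4 inverted output reproduces the observed Y1=0, Y2=1.

g4 inverted output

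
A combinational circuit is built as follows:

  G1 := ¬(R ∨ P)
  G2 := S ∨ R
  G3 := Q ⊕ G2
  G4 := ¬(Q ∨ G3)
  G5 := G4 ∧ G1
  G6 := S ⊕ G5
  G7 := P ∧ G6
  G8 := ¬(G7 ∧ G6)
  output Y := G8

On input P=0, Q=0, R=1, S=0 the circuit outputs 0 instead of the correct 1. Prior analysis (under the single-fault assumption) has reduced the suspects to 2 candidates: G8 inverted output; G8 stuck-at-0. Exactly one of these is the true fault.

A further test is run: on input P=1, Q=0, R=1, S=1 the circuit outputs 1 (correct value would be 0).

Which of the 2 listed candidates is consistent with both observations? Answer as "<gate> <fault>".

G8 inverted output

Evaluate each candidate on input P=1, Q=0, R=1, S=1:
  G8 inverted output: G1=0, G2=1, G3=1, G4=0, G5=0, G6=1, G7=1, G8=1 [inverted output] → 1 — matches
  G8 stuck-at-0: G1=0, G2=1, G3=1, G4=0, G5=0, G6=1, G7=1, G8=0 [stuck-at-0] → 0 — eliminated
Only G8 inverted output reproduces the observed 1.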